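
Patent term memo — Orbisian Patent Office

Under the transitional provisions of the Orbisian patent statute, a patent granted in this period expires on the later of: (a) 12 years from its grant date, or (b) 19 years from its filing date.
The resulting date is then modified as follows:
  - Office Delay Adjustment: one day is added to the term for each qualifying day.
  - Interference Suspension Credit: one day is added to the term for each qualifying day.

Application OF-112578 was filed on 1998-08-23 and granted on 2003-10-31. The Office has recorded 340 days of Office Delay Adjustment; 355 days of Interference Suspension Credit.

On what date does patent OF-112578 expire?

(a) grant + 12 years → 31 October 2015.
(b) filing + 19 years → 23 August 2017.
Later of the two: 23 August 2017.
Office Delay Adjustment: +340 days → 29 July 2018.
Interference Suspension Credit: +355 days → 19 July 2019.

July 19, 2019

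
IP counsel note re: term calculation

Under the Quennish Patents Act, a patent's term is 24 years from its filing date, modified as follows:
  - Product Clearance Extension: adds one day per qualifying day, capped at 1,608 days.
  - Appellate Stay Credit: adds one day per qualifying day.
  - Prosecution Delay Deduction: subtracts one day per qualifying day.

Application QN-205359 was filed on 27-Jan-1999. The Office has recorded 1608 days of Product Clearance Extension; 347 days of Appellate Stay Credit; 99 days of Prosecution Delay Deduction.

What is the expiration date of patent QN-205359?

Base term: filing date + 24 years → 27 January 2023.
Product Clearance Extension: 1608 days (within the 1608-day cap) → +1608 days → 23 June 2027.
Appellate Stay Credit: +347 days → 4 June 2028.
Prosecution Delay Deduction: −99 days → 26 February 2028.

2028-02-26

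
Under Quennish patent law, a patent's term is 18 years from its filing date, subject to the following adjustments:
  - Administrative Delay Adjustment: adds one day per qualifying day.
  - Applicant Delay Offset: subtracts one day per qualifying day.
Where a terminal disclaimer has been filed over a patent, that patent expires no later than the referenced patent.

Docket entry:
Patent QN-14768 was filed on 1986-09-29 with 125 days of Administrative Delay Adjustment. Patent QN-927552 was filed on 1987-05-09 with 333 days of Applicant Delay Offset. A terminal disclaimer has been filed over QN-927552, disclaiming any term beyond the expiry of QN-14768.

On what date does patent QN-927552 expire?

June 10, 2004

Natural term of QN-927552:
  Base: filing + 18 years → 9 May 2005.
  Applicant Delay Offset: −333 days → 10 June 2004.
Expiry of referenced patent QN-14768:
  Base: filing + 18 years → 29 September 2004.
  Administrative Delay Adjustment: +125 days → 1 February 2005.
Terminal disclaimer: QN-927552 expires on the earlier of 10 June 2004 and 1 February 2005.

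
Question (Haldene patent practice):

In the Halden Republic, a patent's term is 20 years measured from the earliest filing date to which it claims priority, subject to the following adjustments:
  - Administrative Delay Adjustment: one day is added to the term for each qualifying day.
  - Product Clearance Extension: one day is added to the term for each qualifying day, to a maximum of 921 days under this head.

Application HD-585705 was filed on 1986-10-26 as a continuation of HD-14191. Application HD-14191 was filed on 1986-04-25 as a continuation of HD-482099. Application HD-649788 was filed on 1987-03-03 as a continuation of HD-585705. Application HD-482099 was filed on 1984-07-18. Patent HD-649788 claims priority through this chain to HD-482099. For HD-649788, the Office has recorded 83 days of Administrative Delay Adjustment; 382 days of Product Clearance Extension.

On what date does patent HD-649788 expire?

October 26, 2005

Earliest priority filing: 18 July 1984.
Base term: 18 July 1984 + 20 years → 18 July 2004.
Administrative Delay Adjustment: +83 days → 9 October 2004.
Product Clearance Extension: 382 days (within the 921-day cap) → +382 days → 26 October 2005.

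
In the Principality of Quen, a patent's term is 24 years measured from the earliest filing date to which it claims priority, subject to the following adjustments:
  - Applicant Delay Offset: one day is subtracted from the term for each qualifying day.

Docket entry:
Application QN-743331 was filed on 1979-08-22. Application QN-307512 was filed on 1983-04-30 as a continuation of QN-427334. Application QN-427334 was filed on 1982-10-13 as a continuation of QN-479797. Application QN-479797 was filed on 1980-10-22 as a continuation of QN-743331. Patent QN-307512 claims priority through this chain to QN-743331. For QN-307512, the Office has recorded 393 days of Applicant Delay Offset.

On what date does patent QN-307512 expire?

July 25, 2002

Earliest priority filing: 22 August 1979.
Base term: 22 August 1979 + 24 years → 22 August 2003.
Applicant Delay Offset: −393 days → 25 July 2002.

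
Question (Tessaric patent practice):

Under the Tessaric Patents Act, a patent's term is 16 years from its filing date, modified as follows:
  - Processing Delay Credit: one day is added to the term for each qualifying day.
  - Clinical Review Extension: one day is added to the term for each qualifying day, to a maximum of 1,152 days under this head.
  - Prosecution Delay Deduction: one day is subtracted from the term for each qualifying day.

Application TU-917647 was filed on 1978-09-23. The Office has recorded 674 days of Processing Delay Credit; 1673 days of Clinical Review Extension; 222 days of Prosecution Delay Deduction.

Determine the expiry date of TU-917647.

1999-02-13

Base term: filing date + 16 years → 23 September 1994.
Processing Delay Credit: +674 days → 28 July 1996.
Clinical Review Extension: 1673 days claimed exceeds the 1152-day cap, so +1152 days → 23 September 1999.
Prosecution Delay Deduction: −222 days → 13 February 1999.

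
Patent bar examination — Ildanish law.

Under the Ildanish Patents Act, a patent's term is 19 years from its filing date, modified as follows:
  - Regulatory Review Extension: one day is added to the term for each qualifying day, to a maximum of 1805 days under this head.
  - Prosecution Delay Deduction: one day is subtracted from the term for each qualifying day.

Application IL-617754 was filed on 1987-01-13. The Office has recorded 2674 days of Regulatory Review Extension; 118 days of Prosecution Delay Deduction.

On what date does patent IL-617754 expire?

Base term: filing date + 19 years → 13 January 2006.
Regulatory Review Extension: 2674 days claimed exceeds the 1805-day cap, so +1805 days → 23 December 2010.
Prosecution Delay Deduction: −118 days → 27 August 2010.

August 27, 2010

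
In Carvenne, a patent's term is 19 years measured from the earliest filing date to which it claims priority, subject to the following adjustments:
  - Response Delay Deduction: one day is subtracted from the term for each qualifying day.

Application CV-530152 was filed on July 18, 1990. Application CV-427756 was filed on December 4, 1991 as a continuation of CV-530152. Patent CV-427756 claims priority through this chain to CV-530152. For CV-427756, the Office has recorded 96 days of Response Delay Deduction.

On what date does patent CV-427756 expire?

Earliest priority filing: 18 July 1990.
Base term: 18 July 1990 + 19 years → 18 July 2009.
Response Delay Deduction: −96 days → 13 April 2009.

April 13, 2009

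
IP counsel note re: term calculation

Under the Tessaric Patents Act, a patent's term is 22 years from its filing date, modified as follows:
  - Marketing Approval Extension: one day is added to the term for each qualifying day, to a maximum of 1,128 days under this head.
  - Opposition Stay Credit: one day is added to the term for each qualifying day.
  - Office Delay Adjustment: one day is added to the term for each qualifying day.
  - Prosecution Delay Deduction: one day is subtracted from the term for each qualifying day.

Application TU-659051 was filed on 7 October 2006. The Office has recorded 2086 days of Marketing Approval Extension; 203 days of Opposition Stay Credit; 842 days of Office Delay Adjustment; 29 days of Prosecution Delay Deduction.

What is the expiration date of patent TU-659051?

2034-08-21

Base term: filing date + 22 years → 7 October 2028.
Marketing Approval Extension: 2086 days claimed exceeds the 1128-day cap, so +1128 days → 9 November 2031.
Opposition Stay Credit: +203 days → 30 May 2032.
Office Delay Adjustment: +842 days → 19 September 2034.
Prosecution Delay Deduction: −29 days → 21 August 2034.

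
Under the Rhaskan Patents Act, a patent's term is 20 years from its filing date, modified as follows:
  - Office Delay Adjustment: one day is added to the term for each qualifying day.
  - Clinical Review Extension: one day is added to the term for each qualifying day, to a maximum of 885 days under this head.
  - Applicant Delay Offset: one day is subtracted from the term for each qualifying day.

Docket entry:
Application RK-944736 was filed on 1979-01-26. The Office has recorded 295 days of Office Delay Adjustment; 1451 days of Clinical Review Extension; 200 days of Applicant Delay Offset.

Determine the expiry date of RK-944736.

October 2, 2001

Base term: filing date + 20 years → 26 January 1999.
Office Delay Adjustment: +295 days → 17 November 1999.
Clinical Review Extension: 1451 days claimed exceeds the 885-day cap, so +885 days → 20 April 2002.
Applicant Delay Offset: −200 days → 2 October 2001.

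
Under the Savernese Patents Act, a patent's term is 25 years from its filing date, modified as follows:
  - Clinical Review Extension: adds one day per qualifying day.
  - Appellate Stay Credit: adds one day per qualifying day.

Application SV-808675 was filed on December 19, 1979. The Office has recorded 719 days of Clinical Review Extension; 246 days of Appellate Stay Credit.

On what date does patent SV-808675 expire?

2007-08-11

Base term: filing date + 25 years → 19 December 2004.
Clinical Review Extension: +719 days → 8 December 2006.
Appellate Stay Credit: +246 days → 11 August 2007.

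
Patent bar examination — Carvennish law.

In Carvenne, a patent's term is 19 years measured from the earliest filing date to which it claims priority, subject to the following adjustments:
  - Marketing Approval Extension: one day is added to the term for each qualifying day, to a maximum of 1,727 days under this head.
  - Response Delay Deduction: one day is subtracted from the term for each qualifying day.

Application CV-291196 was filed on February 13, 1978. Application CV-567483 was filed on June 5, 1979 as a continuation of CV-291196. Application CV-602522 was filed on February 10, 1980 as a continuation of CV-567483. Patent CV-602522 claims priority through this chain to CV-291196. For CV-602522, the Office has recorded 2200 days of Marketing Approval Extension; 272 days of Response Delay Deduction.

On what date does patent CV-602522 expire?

2001-02-07

Earliest priority filing: 13 February 1978.
Base term: 13 February 1978 + 19 years → 13 February 1997.
Marketing Approval Extension: 2200 days claimed exceeds the 1727-day cap, so +1727 days → 6 November 2001.
Response Delay Deduction: −272 days → 7 February 2001.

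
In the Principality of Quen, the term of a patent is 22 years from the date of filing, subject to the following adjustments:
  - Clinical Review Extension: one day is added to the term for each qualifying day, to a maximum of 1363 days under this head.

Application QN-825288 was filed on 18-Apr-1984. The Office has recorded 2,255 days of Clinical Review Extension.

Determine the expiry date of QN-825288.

January 10, 2010

Base term: filing date + 22 years → 18 April 2006.
Clinical Review Extension: 2255 days claimed exceeds the 1363-day cap, so +1363 days → 10 January 2010.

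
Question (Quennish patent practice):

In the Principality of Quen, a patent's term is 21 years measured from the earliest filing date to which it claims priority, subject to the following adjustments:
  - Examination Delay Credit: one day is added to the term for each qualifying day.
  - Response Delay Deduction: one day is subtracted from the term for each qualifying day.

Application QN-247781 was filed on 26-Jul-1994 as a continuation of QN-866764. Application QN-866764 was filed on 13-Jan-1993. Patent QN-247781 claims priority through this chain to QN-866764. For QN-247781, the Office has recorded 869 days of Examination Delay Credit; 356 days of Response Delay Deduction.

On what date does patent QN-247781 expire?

Earliest priority filing: 13 January 1993.
Base term: 13 January 1993 + 21 years → 13 January 2014.
Examination Delay Credit: +869 days → 31 May 2016.
Response Delay Deduction: −356 days → 10 June 2015.

2015-06-10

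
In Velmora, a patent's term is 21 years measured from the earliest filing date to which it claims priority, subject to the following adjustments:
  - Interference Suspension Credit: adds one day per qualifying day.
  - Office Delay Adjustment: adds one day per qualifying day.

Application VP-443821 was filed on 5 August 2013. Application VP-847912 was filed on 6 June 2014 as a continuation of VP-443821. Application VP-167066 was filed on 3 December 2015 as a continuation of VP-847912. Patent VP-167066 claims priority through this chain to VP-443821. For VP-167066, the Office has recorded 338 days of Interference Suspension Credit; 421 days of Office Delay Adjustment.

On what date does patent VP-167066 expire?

Earliest priority filing: 5 August 2013.
Base term: 5 August 2013 + 21 years → 5 August 2034.
Interference Suspension Credit: +338 days → 9 July 2035.
Office Delay Adjustment: +421 days → 2 September 2036.

September 2, 2036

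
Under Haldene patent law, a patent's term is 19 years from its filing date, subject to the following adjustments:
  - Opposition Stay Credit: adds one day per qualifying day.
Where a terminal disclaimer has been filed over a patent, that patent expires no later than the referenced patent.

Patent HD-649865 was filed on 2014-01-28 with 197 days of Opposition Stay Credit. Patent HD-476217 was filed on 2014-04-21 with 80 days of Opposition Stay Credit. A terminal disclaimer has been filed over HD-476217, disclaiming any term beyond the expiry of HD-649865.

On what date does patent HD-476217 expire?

Natural term of HD-476217:
  Base: filing + 19 years → 21 April 2033.
  Opposition Stay Credit: +80 days → 10 July 2033.
Expiry of referenced patent HD-649865:
  Base: filing + 19 years → 28 January 2033.
  Opposition Stay Credit: +197 days → 13 August 2033.
Terminal disclaimer: HD-476217 expires on the earlier of 10 July 2033 and 13 August 2033.

July 10, 2033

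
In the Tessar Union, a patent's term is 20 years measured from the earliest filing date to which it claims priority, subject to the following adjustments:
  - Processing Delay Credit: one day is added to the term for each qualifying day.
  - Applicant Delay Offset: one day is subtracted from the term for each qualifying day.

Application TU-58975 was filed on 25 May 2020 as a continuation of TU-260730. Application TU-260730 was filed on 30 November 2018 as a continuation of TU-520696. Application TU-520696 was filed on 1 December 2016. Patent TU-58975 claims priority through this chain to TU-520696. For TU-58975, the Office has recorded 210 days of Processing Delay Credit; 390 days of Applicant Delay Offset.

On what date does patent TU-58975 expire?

Earliest priority filing: 1 December 2016.
Base term: 1 December 2016 + 20 years → 1 December 2036.
Processing Delay Credit: +210 days → 29 June 2037.
Applicant Delay Offset: −390 days → 4 June 2036.

June 4, 2036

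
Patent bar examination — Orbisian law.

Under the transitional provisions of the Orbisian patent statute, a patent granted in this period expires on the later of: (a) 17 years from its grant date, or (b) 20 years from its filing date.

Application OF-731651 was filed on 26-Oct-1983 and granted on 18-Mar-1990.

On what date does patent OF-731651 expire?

(a) grant + 17 years → 18 March 2007.
(b) filing + 20 years → 26 October 2003.
Later of the two: 18 March 2007.

March 18, 2007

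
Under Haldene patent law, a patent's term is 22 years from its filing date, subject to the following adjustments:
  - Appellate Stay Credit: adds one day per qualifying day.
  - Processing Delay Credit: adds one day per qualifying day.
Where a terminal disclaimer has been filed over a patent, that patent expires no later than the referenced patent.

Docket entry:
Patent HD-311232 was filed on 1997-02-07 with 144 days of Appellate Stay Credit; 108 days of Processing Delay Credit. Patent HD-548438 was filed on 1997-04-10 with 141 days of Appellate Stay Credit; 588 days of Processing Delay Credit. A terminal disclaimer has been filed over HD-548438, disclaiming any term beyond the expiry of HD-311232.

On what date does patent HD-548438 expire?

2019-10-17

Natural term of HD-548438:
  Base: filing + 22 years → 10 April 2019.
  Appellate Stay Credit: +141 days → 29 August 2019.
  Processing Delay Credit: +588 days → 8 April 2021.
Expiry of referenced patent HD-311232:
  Base: filing + 22 years → 7 February 2019.
  Appellate Stay Credit: +144 days → 1 July 2019.
  Processing Delay Credit: +108 days → 17 October 2019.
Terminal disclaimer: HD-548438 expires on the earlier of 8 April 2021 and 17 October 2019.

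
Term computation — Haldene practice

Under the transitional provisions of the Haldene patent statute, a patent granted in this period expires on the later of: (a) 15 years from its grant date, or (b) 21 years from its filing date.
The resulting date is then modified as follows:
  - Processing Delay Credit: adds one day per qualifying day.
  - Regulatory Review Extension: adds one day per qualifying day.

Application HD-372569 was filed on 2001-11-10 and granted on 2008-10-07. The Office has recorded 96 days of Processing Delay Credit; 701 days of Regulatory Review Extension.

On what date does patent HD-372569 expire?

(a) grant + 15 years → 7 October 2023.
(b) filing + 21 years → 10 November 2022.
Later of the two: 7 October 2023.
Processing Delay Credit: +96 days → 11 January 2024.
Regulatory Review Extension: +701 days → 12 December 2025.

2025-12-12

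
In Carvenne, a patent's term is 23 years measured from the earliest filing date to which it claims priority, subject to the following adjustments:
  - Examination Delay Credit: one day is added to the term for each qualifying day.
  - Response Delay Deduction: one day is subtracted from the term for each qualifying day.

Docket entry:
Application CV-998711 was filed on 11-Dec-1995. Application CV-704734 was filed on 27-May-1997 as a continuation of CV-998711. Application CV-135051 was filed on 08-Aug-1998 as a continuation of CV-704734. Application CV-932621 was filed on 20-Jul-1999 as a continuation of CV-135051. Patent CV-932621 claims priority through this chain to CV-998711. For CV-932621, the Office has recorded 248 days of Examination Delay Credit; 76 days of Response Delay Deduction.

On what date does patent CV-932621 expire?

2019-06-01

Earliest priority filing: 11 December 1995.
Base term: 11 December 1995 + 23 years → 11 December 2018.
Examination Delay Credit: +248 days → 16 August 2019.
Response Delay Deduction: −76 days → 1 June 2019.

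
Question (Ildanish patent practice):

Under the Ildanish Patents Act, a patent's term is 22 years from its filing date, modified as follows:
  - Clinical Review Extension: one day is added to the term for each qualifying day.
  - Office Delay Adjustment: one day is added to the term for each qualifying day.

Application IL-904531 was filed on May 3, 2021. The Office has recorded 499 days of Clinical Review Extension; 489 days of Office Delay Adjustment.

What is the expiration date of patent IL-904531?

Base term: filing date + 22 years → 3 May 2043.
Clinical Review Extension: +499 days → 13 September 2044.
Office Delay Adjustment: +489 days → 15 January 2046.

January 15, 2046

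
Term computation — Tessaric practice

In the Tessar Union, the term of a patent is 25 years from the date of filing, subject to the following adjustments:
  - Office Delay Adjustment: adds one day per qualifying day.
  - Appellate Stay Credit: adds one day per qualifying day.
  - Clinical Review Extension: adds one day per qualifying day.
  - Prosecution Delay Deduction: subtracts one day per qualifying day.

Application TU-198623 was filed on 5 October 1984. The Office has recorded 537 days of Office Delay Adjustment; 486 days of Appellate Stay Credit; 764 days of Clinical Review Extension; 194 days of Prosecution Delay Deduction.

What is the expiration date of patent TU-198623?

Base term: filing date + 25 years → 5 October 2009.
Office Delay Adjustment: +537 days → 26 March 2011.
Appellate Stay Credit: +486 days → 24 July 2012.
Clinical Review Extension: +764 days → 27 August 2014.
Prosecution Delay Deduction: −194 days → 14 February 2014.

2014-02-14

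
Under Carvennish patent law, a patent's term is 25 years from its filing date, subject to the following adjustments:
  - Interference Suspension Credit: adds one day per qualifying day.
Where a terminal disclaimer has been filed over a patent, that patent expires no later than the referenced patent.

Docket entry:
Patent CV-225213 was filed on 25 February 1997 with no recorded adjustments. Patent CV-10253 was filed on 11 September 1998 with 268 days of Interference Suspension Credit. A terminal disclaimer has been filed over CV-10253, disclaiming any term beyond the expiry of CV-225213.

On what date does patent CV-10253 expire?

Natural term of CV-10253:
  Base: filing + 25 years → 11 September 2023.
  Interference Suspension Credit: +268 days → 5 June 2024.
Expiry of referenced patent CV-225213:
  Base: filing + 25 years → 25 February 2022.
Terminal disclaimer: CV-10253 expires on the earlier of 5 June 2024 and 25 February 2022.

February 25, 2022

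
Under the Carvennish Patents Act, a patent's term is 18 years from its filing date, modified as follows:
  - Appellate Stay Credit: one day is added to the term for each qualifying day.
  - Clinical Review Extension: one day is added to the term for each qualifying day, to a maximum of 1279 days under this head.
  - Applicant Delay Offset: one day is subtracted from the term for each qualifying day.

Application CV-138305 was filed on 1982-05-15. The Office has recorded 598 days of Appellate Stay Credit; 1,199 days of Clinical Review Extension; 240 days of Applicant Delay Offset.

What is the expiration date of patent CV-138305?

Base term: filing date + 18 years → 15 May 2000.
Appellate Stay Credit: +598 days → 3 January 2002.
Clinical Review Extension: 1199 days (within the 1279-day cap) → +1199 days → 16 April 2005.
Applicant Delay Offset: −240 days → 19 August 2004.

August 19, 2004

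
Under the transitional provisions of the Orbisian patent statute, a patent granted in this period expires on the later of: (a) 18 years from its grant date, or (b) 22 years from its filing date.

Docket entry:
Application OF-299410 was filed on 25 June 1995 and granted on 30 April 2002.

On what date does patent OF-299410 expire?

2020-04-30

(a) grant + 18 years → 30 April 2020.
(b) filing + 22 years → 25 June 2017.
Later of the two: 30 April 2020.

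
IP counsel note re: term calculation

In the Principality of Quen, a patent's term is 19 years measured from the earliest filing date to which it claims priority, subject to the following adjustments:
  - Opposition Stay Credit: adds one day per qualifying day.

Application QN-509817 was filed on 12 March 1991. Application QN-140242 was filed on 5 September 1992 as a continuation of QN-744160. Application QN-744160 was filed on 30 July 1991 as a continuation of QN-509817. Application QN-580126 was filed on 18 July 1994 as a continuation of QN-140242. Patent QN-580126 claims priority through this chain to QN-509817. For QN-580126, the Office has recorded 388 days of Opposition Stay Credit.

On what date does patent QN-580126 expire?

2011-04-04

Earliest priority filing: 12 March 1991.
Base term: 12 March 1991 + 19 years → 12 March 2010.
Opposition Stay Credit: +388 days → 4 April 2011.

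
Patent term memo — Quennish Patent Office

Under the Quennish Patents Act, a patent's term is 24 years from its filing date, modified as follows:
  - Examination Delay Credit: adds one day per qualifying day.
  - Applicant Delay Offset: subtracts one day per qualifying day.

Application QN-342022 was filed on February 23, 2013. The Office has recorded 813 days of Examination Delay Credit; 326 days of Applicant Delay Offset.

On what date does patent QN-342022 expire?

Base term: filing date + 24 years → 23 February 2037.
Examination Delay Credit: +813 days → 17 May 2039.
Applicant Delay Offset: −326 days → 25 June 2038.

2038-06-25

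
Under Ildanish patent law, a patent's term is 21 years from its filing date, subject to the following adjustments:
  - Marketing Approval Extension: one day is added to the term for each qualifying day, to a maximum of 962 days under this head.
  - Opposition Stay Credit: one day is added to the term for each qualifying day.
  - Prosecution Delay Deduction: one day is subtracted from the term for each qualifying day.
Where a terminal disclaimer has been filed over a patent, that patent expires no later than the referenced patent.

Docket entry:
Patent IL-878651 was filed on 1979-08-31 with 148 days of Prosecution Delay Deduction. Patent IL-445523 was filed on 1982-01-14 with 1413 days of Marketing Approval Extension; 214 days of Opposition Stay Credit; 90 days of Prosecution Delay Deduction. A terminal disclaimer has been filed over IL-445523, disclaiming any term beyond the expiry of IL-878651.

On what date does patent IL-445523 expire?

April 5, 2000

Natural term of IL-445523:
  Base: filing + 21 years → 14 January 2003.
  Marketing Approval Extension: 1413 days claimed exceeds the 962-day cap, so +962 days → 2 September 2005.
  Opposition Stay Credit: +214 days → 4 April 2006.
  Prosecution Delay Deduction: −90 days → 4 January 2006.
Expiry of referenced patent IL-878651:
  Base: filing + 21 years → 31 August 2000.
  Prosecution Delay Deduction: −148 days → 5 April 2000.
Terminal disclaimer: IL-445523 expires on the earlier of 4 January 2006 and 5 April 2000.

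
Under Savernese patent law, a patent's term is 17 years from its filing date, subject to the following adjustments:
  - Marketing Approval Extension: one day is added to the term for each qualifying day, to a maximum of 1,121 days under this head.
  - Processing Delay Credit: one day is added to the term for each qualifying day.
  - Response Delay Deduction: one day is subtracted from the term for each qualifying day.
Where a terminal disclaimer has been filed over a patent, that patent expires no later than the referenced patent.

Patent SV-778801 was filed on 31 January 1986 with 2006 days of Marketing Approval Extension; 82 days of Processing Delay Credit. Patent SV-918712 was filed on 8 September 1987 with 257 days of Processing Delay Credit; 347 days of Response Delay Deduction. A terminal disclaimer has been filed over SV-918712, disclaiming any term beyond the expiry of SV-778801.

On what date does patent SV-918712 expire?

Natural term of SV-918712:
  Base: filing + 17 years → 8 September 2004.
  Processing Delay Credit: +257 days → 23 May 2005.
  Response Delay Deduction: −347 days → 10 June 2004.
Expiry of referenced patent SV-778801:
  Base: filing + 17 years → 31 January 2003.
  Marketing Approval Extension: 2006 days claimed exceeds the 1121-day cap, so +1121 days → 25 February 2006.
  Processing Delay Credit: +82 days → 18 May 2006.
Terminal disclaimer: SV-918712 expires on the earlier of 10 June 2004 and 18 May 2006.

2004-06-10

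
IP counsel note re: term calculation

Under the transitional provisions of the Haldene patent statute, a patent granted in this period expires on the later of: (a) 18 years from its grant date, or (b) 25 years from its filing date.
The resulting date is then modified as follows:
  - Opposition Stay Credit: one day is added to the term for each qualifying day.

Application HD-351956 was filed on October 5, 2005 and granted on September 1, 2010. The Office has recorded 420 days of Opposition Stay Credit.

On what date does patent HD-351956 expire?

November 29, 2031

(a) grant + 18 years → 1 September 2028.
(b) filing + 25 years → 5 October 2030.
Later of the two: 5 October 2030.
Opposition Stay Credit: +420 days → 29 November 2031.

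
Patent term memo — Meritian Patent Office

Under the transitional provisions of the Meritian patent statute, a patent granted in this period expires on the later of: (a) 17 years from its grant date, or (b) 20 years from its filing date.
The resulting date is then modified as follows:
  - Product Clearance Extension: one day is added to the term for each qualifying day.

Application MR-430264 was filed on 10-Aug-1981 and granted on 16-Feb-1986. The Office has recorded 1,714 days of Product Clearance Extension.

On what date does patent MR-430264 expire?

October 27, 2007

(a) grant + 17 years → 16 February 2003.
(b) filing + 20 years → 10 August 2001.
Later of the two: 16 February 2003.
Product Clearance Extension: +1714 days → 27 October 2007.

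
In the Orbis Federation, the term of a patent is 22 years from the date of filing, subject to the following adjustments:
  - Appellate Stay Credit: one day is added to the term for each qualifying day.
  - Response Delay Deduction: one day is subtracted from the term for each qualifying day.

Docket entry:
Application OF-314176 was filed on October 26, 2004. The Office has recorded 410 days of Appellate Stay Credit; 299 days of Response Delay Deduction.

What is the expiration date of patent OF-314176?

Base term: filing date + 22 years → 26 October 2026.
Appellate Stay Credit: +410 days → 10 December 2027.
Response Delay Deduction: −299 days → 14 February 2027.

2027-02-14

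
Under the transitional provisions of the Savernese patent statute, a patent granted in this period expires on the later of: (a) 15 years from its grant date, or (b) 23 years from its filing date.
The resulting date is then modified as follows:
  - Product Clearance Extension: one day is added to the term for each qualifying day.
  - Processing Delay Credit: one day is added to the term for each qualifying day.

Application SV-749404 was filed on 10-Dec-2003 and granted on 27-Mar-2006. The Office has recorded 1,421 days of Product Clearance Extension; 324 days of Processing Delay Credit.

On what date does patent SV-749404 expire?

September 20, 2031

(a) grant + 15 years → 27 March 2021.
(b) filing + 23 years → 10 December 2026.
Later of the two: 10 December 2026.
Product Clearance Extension: +1421 days → 31 October 2030.
Processing Delay Credit: +324 days → 20 September 2031.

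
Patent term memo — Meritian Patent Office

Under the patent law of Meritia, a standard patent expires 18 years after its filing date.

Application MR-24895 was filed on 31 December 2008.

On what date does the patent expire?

Filing date + 18 years → 31 December 2026.

December 31, 2026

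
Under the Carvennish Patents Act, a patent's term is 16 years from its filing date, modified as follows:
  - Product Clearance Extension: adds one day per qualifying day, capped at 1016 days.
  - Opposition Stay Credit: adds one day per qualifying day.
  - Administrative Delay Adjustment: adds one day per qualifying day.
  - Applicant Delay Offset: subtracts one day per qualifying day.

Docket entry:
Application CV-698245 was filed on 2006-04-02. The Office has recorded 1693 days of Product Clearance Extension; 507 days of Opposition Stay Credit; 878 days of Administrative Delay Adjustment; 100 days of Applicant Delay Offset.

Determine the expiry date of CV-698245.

Base term: filing date + 16 years → 2 April 2022.
Product Clearance Extension: 1693 days claimed exceeds the 1016-day cap, so +1016 days → 12 January 2025.
Opposition Stay Credit: +507 days → 3 June 2026.
Administrative Delay Adjustment: +878 days → 28 October 2028.
Applicant Delay Offset: −100 days → 20 July 2028.

2028-07-20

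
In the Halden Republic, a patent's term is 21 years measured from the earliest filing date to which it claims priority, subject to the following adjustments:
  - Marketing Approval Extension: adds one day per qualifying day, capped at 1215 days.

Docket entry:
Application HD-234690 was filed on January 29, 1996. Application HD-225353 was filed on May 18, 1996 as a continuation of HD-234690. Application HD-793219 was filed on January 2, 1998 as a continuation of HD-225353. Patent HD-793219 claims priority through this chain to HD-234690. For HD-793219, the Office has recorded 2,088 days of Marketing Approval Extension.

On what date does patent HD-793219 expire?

2020-05-28

Earliest priority filing: 29 January 1996.
Base term: 29 January 1996 + 21 years → 29 January 2017.
Marketing Approval Extension: 2088 days claimed exceeds the 1215-day cap, so +1215 days → 28 May 2020.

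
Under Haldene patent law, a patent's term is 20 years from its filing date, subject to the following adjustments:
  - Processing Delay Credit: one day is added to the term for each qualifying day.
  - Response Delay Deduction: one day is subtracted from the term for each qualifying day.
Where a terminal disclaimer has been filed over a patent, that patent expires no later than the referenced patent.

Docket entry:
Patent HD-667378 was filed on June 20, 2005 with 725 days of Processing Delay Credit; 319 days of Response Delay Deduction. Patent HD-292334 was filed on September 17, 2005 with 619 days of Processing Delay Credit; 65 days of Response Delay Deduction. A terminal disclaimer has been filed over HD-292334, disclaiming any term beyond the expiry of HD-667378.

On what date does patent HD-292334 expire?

Natural term of HD-292334:
  Base: filing + 20 years → 17 September 2025.
  Processing Delay Credit: +619 days → 29 May 2027.
  Response Delay Deduction: −65 days → 25 March 2027.
Expiry of referenced patent HD-667378:
  Base: filing + 20 years → 20 June 2025.
  Processing Delay Credit: +725 days → 15 June 2027.
  Response Delay Deduction: −319 days → 31 July 2026.
Terminal disclaimer: HD-292334 expires on the earlier of 25 March 2027 and 31 July 2026.

July 31, 2026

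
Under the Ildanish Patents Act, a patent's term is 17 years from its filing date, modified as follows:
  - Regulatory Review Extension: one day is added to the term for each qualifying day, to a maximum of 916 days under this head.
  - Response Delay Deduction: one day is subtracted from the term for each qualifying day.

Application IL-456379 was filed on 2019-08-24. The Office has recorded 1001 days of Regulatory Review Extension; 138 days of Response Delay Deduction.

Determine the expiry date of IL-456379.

October 11, 2038

Base term: filing date + 17 years → 24 August 2036.
Regulatory Review Extension: 1001 days claimed exceeds the 916-day cap, so +916 days → 26 February 2039.
Response Delay Deduction: −138 days → 11 October 2038.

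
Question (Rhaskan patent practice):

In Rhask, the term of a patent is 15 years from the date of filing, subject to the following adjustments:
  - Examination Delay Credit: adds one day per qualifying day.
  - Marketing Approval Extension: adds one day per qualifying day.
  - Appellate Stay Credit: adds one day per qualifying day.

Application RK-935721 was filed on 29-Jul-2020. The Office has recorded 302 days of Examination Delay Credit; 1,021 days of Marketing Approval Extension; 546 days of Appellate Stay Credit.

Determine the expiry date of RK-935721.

Base term: filing date + 15 years → 29 July 2035.
Examination Delay Credit: +302 days → 26 May 2036.
Marketing Approval Extension: +1021 days → 13 March 2039.
Appellate Stay Credit: +546 days → 9 September 2040.

2040-09-09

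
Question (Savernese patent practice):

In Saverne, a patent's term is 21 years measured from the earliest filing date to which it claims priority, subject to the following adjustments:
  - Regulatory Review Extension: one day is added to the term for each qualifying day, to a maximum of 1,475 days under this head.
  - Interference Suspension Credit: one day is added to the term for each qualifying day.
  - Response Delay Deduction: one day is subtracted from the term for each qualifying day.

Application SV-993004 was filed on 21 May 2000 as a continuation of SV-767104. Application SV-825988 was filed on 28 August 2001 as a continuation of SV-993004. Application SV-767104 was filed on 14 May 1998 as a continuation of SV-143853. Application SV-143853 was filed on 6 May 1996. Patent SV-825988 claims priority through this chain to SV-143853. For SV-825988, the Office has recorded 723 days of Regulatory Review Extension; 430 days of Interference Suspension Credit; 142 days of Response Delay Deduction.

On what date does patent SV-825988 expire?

Earliest priority filing: 6 May 1996.
Base term: 6 May 1996 + 21 years → 6 May 2017.
Regulatory Review Extension: 723 days (within the 1475-day cap) → +723 days → 29 April 2019.
Interference Suspension Credit: +430 days → 2 July 2020.
Response Delay Deduction: −142 days → 11 February 2020.

2020-02-11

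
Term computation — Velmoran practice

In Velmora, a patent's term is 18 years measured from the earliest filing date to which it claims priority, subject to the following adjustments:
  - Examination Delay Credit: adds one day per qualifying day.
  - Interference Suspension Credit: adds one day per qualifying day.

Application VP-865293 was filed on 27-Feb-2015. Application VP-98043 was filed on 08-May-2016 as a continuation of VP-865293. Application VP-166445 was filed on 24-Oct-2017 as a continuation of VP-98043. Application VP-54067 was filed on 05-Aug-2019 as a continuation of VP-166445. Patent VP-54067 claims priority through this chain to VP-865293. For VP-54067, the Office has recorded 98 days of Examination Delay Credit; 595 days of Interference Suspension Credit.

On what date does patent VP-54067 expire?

Earliest priority filing: 27 February 2015.
Base term: 27 February 2015 + 18 years → 27 February 2033.
Examination Delay Credit: +98 days → 5 June 2033.
Interference Suspension Credit: +595 days → 21 January 2035.

January 21, 2035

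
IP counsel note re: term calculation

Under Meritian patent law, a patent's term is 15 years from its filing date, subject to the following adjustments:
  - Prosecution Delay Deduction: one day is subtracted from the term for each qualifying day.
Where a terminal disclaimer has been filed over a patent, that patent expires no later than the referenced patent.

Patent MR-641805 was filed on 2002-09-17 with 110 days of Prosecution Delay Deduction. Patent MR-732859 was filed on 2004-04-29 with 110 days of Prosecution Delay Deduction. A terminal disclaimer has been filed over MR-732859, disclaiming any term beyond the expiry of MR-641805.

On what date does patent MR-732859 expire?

2017-05-30

Natural term of MR-732859:
  Base: filing + 15 years → 29 April 2019.
  Prosecution Delay Deduction: −110 days → 9 January 2019.
Expiry of referenced patent MR-641805:
  Base: filing + 15 years → 17 September 2017.
  Prosecution Delay Deduction: −110 days → 30 May 2017.
Terminal disclaimer: MR-732859 expires on the earlier of 9 January 2019 and 30 May 2017.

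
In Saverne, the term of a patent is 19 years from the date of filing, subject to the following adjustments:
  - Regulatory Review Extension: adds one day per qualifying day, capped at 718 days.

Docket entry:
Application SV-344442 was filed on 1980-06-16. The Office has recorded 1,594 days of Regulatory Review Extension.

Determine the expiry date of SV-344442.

June 3, 2001

Base term: filing date + 19 years → 16 June 1999.
Regulatory Review Extension: 1594 days claimed exceeds the 718-day cap, so +718 days → 3 June 2001.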